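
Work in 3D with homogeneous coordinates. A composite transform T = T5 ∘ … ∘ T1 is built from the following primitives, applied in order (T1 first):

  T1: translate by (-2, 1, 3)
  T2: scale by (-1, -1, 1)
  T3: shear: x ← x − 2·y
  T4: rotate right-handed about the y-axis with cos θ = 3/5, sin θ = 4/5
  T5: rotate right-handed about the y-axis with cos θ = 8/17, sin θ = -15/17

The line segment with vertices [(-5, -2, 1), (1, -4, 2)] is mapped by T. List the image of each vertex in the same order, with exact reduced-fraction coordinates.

T1 translate by (-2, 1, 3): (-5, -2, 1) → (-7, -1, 4); (1, -4, 2) → (-1, -3, 5)
T2 scale by (-1, -1, 1): (-7, -1, 4) → (7, 1, 4); (-1, -3, 5) → (1, 3, 5)
T3 shear: x ← x − 2·y: (7, 1, 4) → (5, 1, 4); (1, 3, 5) → (-5, 3, 5)
T4 rotate right-handed about the y-axis with cos θ = 3/5, sin θ = 4/5: (5, 1, 4) → (31/5, 1, -8/5); (-5, 3, 5) → (1, 3, 7)
T5 rotate right-handed about the y-axis with cos θ = 8/17, sin θ = -15/17: (31/5, 1, -8/5) → (368/85, 1, 401/85); (1, 3, 7) → (-97/17, 3, 71/17)

image vertices: (368/85, 1, 401/85), (-97/17, 3, 71/17)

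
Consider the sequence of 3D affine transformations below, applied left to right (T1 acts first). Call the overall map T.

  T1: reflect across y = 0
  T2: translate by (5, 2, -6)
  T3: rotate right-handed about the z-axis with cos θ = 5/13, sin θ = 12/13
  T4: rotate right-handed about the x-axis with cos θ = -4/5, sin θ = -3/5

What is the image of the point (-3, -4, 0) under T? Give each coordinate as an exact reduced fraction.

T1 reflect across y = 0: (-3, -4, 0) → (-3, 4, 0)
T2 translate by (5, 2, -6): (-3, 4, 0) → (2, 6, -6)
T3 rotate right-handed about the z-axis with cos θ = 5/13, sin θ = 12/13: (2, 6, -6) → (-62/13, 54/13, -6)
T4 rotate right-handed about the x-axis with cos θ = -4/5, sin θ = -3/5: (-62/13, 54/13, -6) → (-62/13, -90/13, 30/13)

T(p) = (-62/13, -90/13, 30/13)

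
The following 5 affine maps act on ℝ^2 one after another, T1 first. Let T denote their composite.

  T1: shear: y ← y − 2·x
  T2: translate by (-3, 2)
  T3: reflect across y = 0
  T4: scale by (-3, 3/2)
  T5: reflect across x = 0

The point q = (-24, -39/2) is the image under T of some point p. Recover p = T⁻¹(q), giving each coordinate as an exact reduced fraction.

T1 = [1 0 0; -2 1 0; 0 0 1]
T2·T1 = [1 0 -3; -2 1 2; 0 0 1]
T3·…·T1 = [1 0 -3; 2 -1 -2; 0 0 1]
T4·…·T1 = [-3 0 9; 3 -3/2 -3; 0 0 1]
T5·…·T1 = [3 0 -9; 3 -3/2 -3; 0 0 1]
det M = -9/2; M⁻¹ = [1/3 0 3; 2/3 -2/3 4; 0 0 1]
M⁻¹ · (-24, -39/2)ᵀ = (-5, 1)ᵀ

p = (-5, 1)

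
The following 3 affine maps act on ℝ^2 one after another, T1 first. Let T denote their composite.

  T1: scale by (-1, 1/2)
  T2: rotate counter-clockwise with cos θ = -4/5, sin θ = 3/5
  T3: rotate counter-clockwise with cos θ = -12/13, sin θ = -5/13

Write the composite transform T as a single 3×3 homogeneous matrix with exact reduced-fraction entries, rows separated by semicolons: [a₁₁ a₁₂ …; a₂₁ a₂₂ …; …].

T = [-63/65 8/65 0; 16/65 63/130 0; 0 0 1]

T1 = [-1 0 0; 0 1/2 0; 0 0 1]
T2·T1 = [4/5 -3/10 0; -3/5 -2/5 0; 0 0 1]
T3·…·T1 = [-63/65 8/65 0; 16/65 63/130 0; 0 0 1]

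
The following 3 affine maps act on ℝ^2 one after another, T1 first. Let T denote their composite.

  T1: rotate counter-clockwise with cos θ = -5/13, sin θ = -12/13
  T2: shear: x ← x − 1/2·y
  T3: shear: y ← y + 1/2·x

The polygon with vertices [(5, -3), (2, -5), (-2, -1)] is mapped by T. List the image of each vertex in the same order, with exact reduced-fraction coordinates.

T1 rotate counter-clockwise with cos θ = -5/13, sin θ = -12/13: (5, -3) → (-61/13, -45/13); (2, -5) → (-70/13, 1/13); (-2, -1) → (-2/13, 29/13)
T2 shear: x ← x − 1/2·y: (-61/13, -45/13) → (-77/26, -45/13); (-70/13, 1/13) → (-141/26, 1/13); (-2/13, 29/13) → (-33/26, 29/13)
T3 shear: y ← y + 1/2·x: (-77/26, -45/13) → (-77/26, -257/52); (-141/26, 1/13) → (-141/26, -137/52); (-33/26, 29/13) → (-33/26, 83/52)

image vertices: (-77/26, -257/52), (-141/26, -137/52), (-33/26, 83/52)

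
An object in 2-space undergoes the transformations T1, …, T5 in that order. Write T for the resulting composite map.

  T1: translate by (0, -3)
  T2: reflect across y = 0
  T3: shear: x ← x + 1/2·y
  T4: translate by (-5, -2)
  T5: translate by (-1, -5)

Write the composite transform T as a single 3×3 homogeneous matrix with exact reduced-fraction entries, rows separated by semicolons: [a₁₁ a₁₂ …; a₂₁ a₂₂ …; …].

T = [1 -1/2 -9/2; 0 -1 -4; 0 0 1]

T1 = [1 0 0; 0 1 -3; 0 0 1]
T2·T1 = [1 0 0; 0 -1 3; 0 0 1]
T3·…·T1 = [1 -1/2 3/2; 0 -1 3; 0 0 1]
T4·…·T1 = [1 -1/2 -7/2; 0 -1 1; 0 0 1]
T5·…·T1 = [1 -1/2 -9/2; 0 -1 -4; 0 0 1]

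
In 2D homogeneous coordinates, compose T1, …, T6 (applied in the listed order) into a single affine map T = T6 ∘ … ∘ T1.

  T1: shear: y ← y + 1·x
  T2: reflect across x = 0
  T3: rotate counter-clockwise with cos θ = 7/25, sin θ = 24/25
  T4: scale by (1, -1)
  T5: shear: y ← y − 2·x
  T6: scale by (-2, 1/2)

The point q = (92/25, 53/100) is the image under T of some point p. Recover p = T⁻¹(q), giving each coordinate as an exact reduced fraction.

p = (-2, 9/2)

T1 = [1 0 0; 1 1 0; 0 0 1]
T2·T1 = [-1 0 0; 1 1 0; 0 0 1]
T3·…·T1 = [-31/25 -24/25 0; -17/25 7/25 0; 0 0 1]
T4·…·T1 = [-31/25 -24/25 0; 17/25 -7/25 0; 0 0 1]
T5·…·T1 = [-31/25 -24/25 0; 79/25 41/25 0; 0 0 1]
T6·…·T1 = [62/25 48/25 0; 79/50 41/50 0; 0 0 1]
det M = -1; M⁻¹ = [-41/50 48/25 0; 79/50 -62/25 0; 0 0 1]
M⁻¹ · (92/25, 53/100)ᵀ = (-2, 9/2)ᵀ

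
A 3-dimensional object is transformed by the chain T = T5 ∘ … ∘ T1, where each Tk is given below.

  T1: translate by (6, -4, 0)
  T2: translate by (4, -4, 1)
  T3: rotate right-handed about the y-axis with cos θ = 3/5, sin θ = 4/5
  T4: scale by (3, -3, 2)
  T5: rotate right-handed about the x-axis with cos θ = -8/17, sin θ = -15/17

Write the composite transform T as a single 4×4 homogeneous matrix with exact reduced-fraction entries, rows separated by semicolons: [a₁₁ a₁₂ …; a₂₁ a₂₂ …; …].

T = [9/5 0 12/5 102/5; -24/17 24/17 18/17 -414/17; 64/85 45/17 -48/85 -1208/85; 0 0 0 1]

T1 = [1 0 0 6; 0 1 0 -4; 0 0 1 0; 0 0 0 1]
T2·T1 = [1 0 0 10; 0 1 0 -8; 0 0 1 1; 0 0 0 1]
T3·…·T1 = [3/5 0 4/5 34/5; 0 1 0 -8; -4/5 0 3/5 -37/5; 0 0 0 1]
T4·…·T1 = [9/5 0 12/5 102/5; 0 -3 0 24; -8/5 0 6/5 -74/5; 0 0 0 1]
T5·…·T1 = [9/5 0 12/5 102/5; -24/17 24/17 18/17 -414/17; 64/85 45/17 -48/85 -1208/85; 0 0 0 1]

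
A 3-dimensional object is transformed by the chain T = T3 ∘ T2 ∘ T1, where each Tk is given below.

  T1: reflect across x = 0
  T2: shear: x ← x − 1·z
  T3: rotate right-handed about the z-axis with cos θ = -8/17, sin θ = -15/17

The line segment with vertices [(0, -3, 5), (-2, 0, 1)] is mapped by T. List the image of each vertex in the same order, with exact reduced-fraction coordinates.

image vertices: (-5/17, 99/17, 5), (-8/17, -15/17, 1)

T1 reflect across x = 0: (0, -3, 5) → (0, -3, 5); (-2, 0, 1) → (2, 0, 1)
T2 shear: x ← x − 1·z: (0, -3, 5) → (-5, -3, 5); (2, 0, 1) → (1, 0, 1)
T3 rotate right-handed about the z-axis with cos θ = -8/17, sin θ = -15/17: (-5, -3, 5) → (-5/17, 99/17, 5); (1, 0, 1) → (-8/17, -15/17, 1)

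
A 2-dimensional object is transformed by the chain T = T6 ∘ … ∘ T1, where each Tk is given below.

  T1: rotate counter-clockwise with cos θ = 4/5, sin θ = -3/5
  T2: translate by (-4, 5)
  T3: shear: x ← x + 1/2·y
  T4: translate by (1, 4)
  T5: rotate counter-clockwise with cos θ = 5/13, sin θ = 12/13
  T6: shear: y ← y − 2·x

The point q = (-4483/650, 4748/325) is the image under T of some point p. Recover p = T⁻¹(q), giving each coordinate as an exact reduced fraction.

p = (6/5, -2)

T1 = [4/5 3/5 0; -3/5 4/5 0; 0 0 1]
T2·T1 = [4/5 3/5 -4; -3/5 4/5 5; 0 0 1]
T3·…·T1 = [1/2 1 -3/2; -3/5 4/5 5; 0 0 1]
T4·…·T1 = [1/2 1 -1/2; -3/5 4/5 9; 0 0 1]
T5·…·T1 = [97/130 -23/65 -17/2; 3/13 16/13 3; 0 0 1]
T6·…·T1 = [97/130 -23/65 -17/2; -82/65 126/65 20; 0 0 1]
det M = 1; M⁻¹ = [126/65 23/65 47/5; 82/65 97/130 -21/5; 0 0 1]
M⁻¹ · (-4483/650, 4748/325)ᵀ = (6/5, -2)ᵀ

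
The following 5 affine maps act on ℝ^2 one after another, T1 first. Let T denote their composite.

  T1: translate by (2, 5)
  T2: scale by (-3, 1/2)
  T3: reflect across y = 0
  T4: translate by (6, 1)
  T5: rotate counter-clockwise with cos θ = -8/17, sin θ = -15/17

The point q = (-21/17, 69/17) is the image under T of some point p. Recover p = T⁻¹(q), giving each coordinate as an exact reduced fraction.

p = (1, 3)

T1 = [1 0 2; 0 1 5; 0 0 1]
T2·T1 = [-3 0 -6; 0 1/2 5/2; 0 0 1]
T3·…·T1 = [-3 0 -6; 0 -1/2 -5/2; 0 0 1]
T4·…·T1 = [-3 0 0; 0 -1/2 -3/2; 0 0 1]
T5·…·T1 = [24/17 -15/34 -45/34; 45/17 4/17 12/17; 0 0 1]
det M = 3/2; M⁻¹ = [8/51 5/17 0; -30/17 16/17 -3; 0 0 1]
M⁻¹ · (-21/17, 69/17)ᵀ = (1, 3)ᵀ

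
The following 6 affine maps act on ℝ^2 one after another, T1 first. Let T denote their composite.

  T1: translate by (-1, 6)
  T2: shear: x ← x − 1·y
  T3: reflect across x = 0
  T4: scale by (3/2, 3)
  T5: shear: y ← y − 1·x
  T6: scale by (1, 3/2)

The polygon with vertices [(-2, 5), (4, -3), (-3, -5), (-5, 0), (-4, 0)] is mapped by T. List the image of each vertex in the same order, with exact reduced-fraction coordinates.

image vertices: (21, 18), (0, 27/2), (15/2, -27/4), (18, 0), (33/2, 9/4)

T1 translate by (-1, 6): (-2, 5) → (-3, 11); (4, -3) → (3, 3); (-3, -5) → (-4, 1); (-5, 0) → (-6, 6); (-4, 0) → (-5, 6)
T2 shear: x ← x − 1·y: (-3, 11) → (-14, 11); (3, 3) → (0, 3); (-4, 1) → (-5, 1); (-6, 6) → (-12, 6); (-5, 6) → (-11, 6)
T3 reflect across x = 0: (-14, 11) → (14, 11); (0, 3) → (0, 3); (-5, 1) → (5, 1); (-12, 6) → (12, 6); (-11, 6) → (11, 6)
T4 scale by (3/2, 3): (14, 11) → (21, 33); (0, 3) → (0, 9); (5, 1) → (15/2, 3); (12, 6) → (18, 18); (11, 6) → (33/2, 18)
T5 shear: y ← y − 1·x: (21, 33) → (21, 12); (0, 9) → (0, 9); (15/2, 3) → (15/2, -9/2); (18, 18) → (18, 0); (33/2, 18) → (33/2, 3/2)
T6 scale by (1, 3/2): (21, 12) → (21, 18); (0, 9) → (0, 27/2); (15/2, -9/2) → (15/2, -27/4); (18, 0) → (18, 0); (33/2, 3/2) → (33/2, 9/4)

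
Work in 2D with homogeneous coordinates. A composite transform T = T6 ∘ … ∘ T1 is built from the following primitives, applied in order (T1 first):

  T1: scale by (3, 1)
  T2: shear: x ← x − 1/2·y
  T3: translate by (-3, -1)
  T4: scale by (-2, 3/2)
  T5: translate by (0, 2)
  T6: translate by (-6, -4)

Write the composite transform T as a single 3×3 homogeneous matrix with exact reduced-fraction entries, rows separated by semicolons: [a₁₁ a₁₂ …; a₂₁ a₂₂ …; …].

T = [-6 1 0; 0 3/2 -7/2; 0 0 1]

T1 = [3 0 0; 0 1 0; 0 0 1]
T2·T1 = [3 -1/2 0; 0 1 0; 0 0 1]
T3·…·T1 = [3 -1/2 -3; 0 1 -1; 0 0 1]
T4·…·T1 = [-6 1 6; 0 3/2 -3/2; 0 0 1]
T5·…·T1 = [-6 1 6; 0 3/2 1/2; 0 0 1]
T6·…·T1 = [-6 1 0; 0 3/2 -7/2; 0 0 1]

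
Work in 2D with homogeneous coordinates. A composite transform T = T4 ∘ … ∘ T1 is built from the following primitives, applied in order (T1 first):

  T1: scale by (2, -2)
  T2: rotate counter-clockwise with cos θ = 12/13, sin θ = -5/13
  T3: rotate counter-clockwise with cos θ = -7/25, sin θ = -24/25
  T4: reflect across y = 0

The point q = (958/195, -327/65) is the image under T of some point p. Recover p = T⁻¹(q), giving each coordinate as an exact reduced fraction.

p = (-7/2, -1/3)

T1 = [2 0 0; 0 -2 0; 0 0 1]
T2·T1 = [24/13 -10/13 0; -10/13 -24/13 0; 0 0 1]
T3·…·T1 = [-408/325 -506/325 0; -506/325 408/325 0; 0 0 1]
T4·…·T1 = [-408/325 -506/325 0; 506/325 -408/325 0; 0 0 1]
det M = 4; M⁻¹ = [-102/325 253/650 0; -253/650 -102/325 0; 0 0 1]
M⁻¹ · (958/195, -327/65)ᵀ = (-7/2, -1/3)ᵀ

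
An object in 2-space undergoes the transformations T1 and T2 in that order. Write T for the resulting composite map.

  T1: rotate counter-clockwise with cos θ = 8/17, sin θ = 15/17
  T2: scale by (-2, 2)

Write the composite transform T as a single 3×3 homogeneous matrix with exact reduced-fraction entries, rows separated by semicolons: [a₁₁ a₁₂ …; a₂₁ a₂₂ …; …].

T1 = [8/17 -15/17 0; 15/17 8/17 0; 0 0 1]
T2·T1 = [-16/17 30/17 0; 30/17 16/17 0; 0 0 1]

T = [-16/17 30/17 0; 30/17 16/17 0; 0 0 1]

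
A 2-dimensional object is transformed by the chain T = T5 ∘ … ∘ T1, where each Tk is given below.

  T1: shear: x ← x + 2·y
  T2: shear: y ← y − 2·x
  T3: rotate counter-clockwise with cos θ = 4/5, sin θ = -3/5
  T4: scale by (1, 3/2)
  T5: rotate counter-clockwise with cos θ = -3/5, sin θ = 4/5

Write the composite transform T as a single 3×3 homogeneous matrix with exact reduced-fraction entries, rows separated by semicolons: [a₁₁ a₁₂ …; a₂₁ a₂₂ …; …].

T = [72/25 111/25 0; 83/50 77/25 0; 0 0 1]

T1 = [1 2 0; 0 1 0; 0 0 1]
T2·T1 = [1 2 0; -2 -3 0; 0 0 1]
T3·…·T1 = [-2/5 -1/5 0; -11/5 -18/5 0; 0 0 1]
T4·…·T1 = [-2/5 -1/5 0; -33/10 -27/5 0; 0 0 1]
T5·…·T1 = [72/25 111/25 0; 83/50 77/25 0; 0 0 1]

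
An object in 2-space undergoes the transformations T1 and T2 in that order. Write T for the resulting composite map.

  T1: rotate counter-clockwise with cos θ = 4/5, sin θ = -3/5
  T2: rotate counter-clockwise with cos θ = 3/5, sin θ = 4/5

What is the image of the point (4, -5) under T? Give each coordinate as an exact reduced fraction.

T(p) = (131/25, -92/25)

T1 rotate counter-clockwise with cos θ = 4/5, sin θ = -3/5: (4, -5) → (1/5, -32/5)
T2 rotate counter-clockwise with cos θ = 3/5, sin θ = 4/5: (1/5, -32/5) → (131/25, -92/25)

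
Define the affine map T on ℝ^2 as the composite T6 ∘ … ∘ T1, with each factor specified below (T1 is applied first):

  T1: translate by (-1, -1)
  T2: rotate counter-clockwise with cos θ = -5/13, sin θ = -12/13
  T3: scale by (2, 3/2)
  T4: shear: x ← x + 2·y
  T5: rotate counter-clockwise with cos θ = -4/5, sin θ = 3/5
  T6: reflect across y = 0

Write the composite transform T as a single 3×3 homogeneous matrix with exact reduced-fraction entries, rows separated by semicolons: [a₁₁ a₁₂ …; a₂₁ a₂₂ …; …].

T = [238/65 -27/130 -449/130; 66/65 -57/65 -9/65; 0 0 1]

T1 = [1 0 -1; 0 1 -1; 0 0 1]
T2·T1 = [-5/13 12/13 -7/13; -12/13 -5/13 17/13; 0 0 1]
T3·…·T1 = [-10/13 24/13 -14/13; -18/13 -15/26 51/26; 0 0 1]
T4·…·T1 = [-46/13 9/13 37/13; -18/13 -15/26 51/26; 0 0 1]
T5·…·T1 = [238/65 -27/130 -449/130; -66/65 57/65 9/65; 0 0 1]
T6·…·T1 = [238/65 -27/130 -449/130; 66/65 -57/65 -9/65; 0 0 1]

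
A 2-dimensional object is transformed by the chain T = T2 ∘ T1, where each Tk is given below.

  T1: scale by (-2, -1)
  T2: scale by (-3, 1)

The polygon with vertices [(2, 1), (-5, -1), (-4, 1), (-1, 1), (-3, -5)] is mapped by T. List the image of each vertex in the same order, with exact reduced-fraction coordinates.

image vertices: (12, -1), (-30, 1), (-24, -1), (-6, -1), (-18, 5)

T1 scale by (-2, -1): (2, 1) → (-4, -1); (-5, -1) → (10, 1); (-4, 1) → (8, -1); (-1, 1) → (2, -1); (-3, -5) → (6, 5)
T2 scale by (-3, 1): (-4, -1) → (12, -1); (10, 1) → (-30, 1); (8, -1) → (-24, -1); (2, -1) → (-6, -1); (6, 5) → (-18, 5)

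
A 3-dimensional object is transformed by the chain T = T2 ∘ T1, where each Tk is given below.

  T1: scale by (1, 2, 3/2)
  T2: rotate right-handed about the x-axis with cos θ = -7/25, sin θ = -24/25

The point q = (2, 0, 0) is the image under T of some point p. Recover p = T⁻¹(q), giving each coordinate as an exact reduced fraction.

p = (2, 0, 0)

T1 = [1 0 0 0; 0 2 0 0; 0 0 3/2 0; 0 0 0 1]
T2·T1 = [1 0 0 0; 0 -14/25 36/25 0; 0 -48/25 -21/50 0; 0 0 0 1]
det M = 3; M⁻¹ = [1 0 0 0; 0 -7/50 -12/25 0; 0 16/25 -14/75 0; 0 0 0 1]
M⁻¹ · (2, 0, 0)ᵀ = (2, 0, 0)ᵀ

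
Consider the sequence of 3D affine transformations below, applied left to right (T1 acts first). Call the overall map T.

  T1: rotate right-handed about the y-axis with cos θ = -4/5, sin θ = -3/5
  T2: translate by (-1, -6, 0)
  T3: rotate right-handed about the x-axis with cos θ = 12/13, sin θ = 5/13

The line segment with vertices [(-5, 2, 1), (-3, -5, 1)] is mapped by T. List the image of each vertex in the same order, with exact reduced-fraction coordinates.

image vertices: (12/5, -29/13, -328/65), (4/5, -119/13, -431/65)

T1 rotate right-handed about the y-axis with cos θ = -4/5, sin θ = -3/5: (-5, 2, 1) → (17/5, 2, -19/5); (-3, -5, 1) → (9/5, -5, -13/5)
T2 translate by (-1, -6, 0): (17/5, 2, -19/5) → (12/5, -4, -19/5); (9/5, -5, -13/5) → (4/5, -11, -13/5)
T3 rotate right-handed about the x-axis with cos θ = 12/13, sin θ = 5/13: (12/5, -4, -19/5) → (12/5, -29/13, -328/65); (4/5, -11, -13/5) → (4/5, -119/13, -431/65)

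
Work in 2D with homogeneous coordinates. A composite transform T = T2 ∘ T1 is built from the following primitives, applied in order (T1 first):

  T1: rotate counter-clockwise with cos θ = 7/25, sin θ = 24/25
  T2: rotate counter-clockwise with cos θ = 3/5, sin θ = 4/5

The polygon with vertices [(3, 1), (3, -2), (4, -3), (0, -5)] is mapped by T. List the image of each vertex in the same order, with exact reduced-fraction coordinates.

T1 rotate counter-clockwise with cos θ = 7/25, sin θ = 24/25: (3, 1) → (-3/25, 79/25); (3, -2) → (69/25, 58/25); (4, -3) → (4, 3); (0, -5) → (24/5, -7/5)
T2 rotate counter-clockwise with cos θ = 3/5, sin θ = 4/5: (-3/25, 79/25) → (-13/5, 9/5); (69/25, 58/25) → (-1/5, 18/5); (4, 3) → (0, 5); (24/5, -7/5) → (4, 3)

image vertices: (-13/5, 9/5), (-1/5, 18/5), (0, 5), (4, 3)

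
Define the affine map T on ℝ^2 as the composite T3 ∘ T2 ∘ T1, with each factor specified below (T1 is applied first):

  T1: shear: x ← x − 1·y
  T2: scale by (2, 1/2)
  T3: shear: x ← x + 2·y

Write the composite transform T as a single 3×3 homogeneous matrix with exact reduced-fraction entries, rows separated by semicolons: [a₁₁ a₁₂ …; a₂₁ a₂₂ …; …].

T1 = [1 -1 0; 0 1 0; 0 0 1]
T2·T1 = [2 -2 0; 0 1/2 0; 0 0 1]
T3·…·T1 = [2 -1 0; 0 1/2 0; 0 0 1]

T = [2 -1 0; 0 1/2 0; 0 0 1]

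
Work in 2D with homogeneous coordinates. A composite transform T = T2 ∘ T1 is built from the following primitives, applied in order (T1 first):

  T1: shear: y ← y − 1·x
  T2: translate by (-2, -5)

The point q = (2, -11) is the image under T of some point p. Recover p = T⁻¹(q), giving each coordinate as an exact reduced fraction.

T1 = [1 0 0; -1 1 0; 0 0 1]
T2·T1 = [1 0 -2; -1 1 -5; 0 0 1]
det M = 1; M⁻¹ = [1 0 2; 1 1 7; 0 0 1]
M⁻¹ · (2, -11)ᵀ = (4, -2)ᵀ

p = (4, -2)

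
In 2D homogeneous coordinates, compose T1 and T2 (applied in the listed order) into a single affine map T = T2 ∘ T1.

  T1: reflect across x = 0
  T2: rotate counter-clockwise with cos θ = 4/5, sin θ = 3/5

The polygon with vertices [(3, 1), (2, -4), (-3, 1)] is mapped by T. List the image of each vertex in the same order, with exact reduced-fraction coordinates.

image vertices: (-3, -1), (4/5, -22/5), (9/5, 13/5)

T1 reflect across x = 0: (3, 1) → (-3, 1); (2, -4) → (-2, -4); (-3, 1) → (3, 1)
T2 rotate counter-clockwise with cos θ = 4/5, sin θ = 3/5: (-3, 1) → (-3, -1); (-2, -4) → (4/5, -22/5); (3, 1) → (9/5, 13/5)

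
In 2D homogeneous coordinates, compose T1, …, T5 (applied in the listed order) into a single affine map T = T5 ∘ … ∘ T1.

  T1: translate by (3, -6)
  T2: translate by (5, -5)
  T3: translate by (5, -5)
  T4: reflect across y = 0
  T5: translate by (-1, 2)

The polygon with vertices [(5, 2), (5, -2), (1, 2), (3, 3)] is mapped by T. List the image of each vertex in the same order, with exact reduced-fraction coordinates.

T1 translate by (3, -6): (5, 2) → (8, -4); (5, -2) → (8, -8); (1, 2) → (4, -4); (3, 3) → (6, -3)
T2 translate by (5, -5): (8, -4) → (13, -9); (8, -8) → (13, -13); (4, -4) → (9, -9); (6, -3) → (11, -8)
T3 translate by (5, -5): (13, -9) → (18, -14); (13, -13) → (18, -18); (9, -9) → (14, -14); (11, -8) → (16, -13)
T4 reflect across y = 0: (18, -14) → (18, 14); (18, -18) → (18, 18); (14, -14) → (14, 14); (16, -13) → (16, 13)
T5 translate by (-1, 2): (18, 14) → (17, 16); (18, 18) → (17, 20); (14, 14) → (13, 16); (16, 13) → (15, 15)

image vertices: (17, 16), (17, 20), (13, 16), (15, 15)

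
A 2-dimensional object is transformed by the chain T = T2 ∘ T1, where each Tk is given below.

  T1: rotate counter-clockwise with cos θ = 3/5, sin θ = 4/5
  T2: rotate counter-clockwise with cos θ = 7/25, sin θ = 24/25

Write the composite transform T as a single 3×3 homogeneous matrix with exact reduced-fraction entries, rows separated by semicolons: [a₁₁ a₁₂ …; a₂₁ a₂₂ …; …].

T1 = [3/5 -4/5 0; 4/5 3/5 0; 0 0 1]
T2·T1 = [-3/5 -4/5 0; 4/5 -3/5 0; 0 0 1]

T = [-3/5 -4/5 0; 4/5 -3/5 0; 0 0 1]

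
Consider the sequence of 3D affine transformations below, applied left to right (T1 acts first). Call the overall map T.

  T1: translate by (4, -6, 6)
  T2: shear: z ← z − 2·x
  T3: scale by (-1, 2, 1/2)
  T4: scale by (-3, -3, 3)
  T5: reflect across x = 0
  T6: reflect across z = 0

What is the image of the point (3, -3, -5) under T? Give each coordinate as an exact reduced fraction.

T1 translate by (4, -6, 6): (3, -3, -5) → (7, -9, 1)
T2 shear: z ← z − 2·x: (7, -9, 1) → (7, -9, -13)
T3 scale by (-1, 2, 1/2): (7, -9, -13) → (-7, -18, -13/2)
T4 scale by (-3, -3, 3): (-7, -18, -13/2) → (21, 54, -39/2)
T5 reflect across x = 0: (21, 54, -39/2) → (-21, 54, -39/2)
T6 reflect across z = 0: (-21, 54, -39/2) → (-21, 54, 39/2)

T(p) = (-21, 54, 39/2)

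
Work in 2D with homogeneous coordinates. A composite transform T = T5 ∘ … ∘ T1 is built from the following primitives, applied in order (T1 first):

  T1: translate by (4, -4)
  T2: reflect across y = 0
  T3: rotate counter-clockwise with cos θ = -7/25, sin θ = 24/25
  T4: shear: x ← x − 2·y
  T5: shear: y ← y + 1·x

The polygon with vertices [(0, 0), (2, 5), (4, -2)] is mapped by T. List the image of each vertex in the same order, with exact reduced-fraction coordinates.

T1 translate by (4, -4): (0, 0) → (4, -4); (2, 5) → (6, 1); (4, -2) → (8, -6)
T2 reflect across y = 0: (4, -4) → (4, 4); (6, 1) → (6, -1); (8, -6) → (8, 6)
T3 rotate counter-clockwise with cos θ = -7/25, sin θ = 24/25: (4, 4) → (-124/25, 68/25); (6, -1) → (-18/25, 151/25); (8, 6) → (-8, 6)
T4 shear: x ← x − 2·y: (-124/25, 68/25) → (-52/5, 68/25); (-18/25, 151/25) → (-64/5, 151/25); (-8, 6) → (-20, 6)
T5 shear: y ← y + 1·x: (-52/5, 68/25) → (-52/5, -192/25); (-64/5, 151/25) → (-64/5, -169/25); (-20, 6) → (-20, -14)

image vertices: (-52/5, -192/25), (-64/5, -169/25), (-20, -14)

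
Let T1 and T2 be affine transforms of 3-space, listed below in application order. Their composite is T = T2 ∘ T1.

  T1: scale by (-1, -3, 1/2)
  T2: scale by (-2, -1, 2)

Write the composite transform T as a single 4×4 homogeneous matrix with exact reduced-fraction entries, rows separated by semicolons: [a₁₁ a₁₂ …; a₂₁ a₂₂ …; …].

T1 = [-1 0 0 0; 0 -3 0 0; 0 0 1/2 0; 0 0 0 1]
T2·T1 = [2 0 0 0; 0 3 0 0; 0 0 1 0; 0 0 0 1]

T = [2 0 0 0; 0 3 0 0; 0 0 1 0; 0 0 0 1]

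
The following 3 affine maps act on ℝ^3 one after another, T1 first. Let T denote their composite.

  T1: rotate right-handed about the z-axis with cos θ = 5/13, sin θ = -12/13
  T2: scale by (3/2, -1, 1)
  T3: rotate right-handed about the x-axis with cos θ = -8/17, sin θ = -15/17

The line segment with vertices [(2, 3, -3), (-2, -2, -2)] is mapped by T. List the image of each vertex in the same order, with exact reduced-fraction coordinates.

T1 rotate right-handed about the z-axis with cos θ = 5/13, sin θ = -12/13: (2, 3, -3) → (46/13, -9/13, -3); (-2, -2, -2) → (-34/13, 14/13, -2)
T2 scale by (3/2, -1, 1): (46/13, -9/13, -3) → (69/13, 9/13, -3); (-34/13, 14/13, -2) → (-51/13, -14/13, -2)
T3 rotate right-handed about the x-axis with cos θ = -8/17, sin θ = -15/17: (69/13, 9/13, -3) → (69/13, -657/221, 177/221); (-51/13, -14/13, -2) → (-51/13, -278/221, 418/221)

image vertices: (69/13, -657/221, 177/221), (-51/13, -278/221, 418/221)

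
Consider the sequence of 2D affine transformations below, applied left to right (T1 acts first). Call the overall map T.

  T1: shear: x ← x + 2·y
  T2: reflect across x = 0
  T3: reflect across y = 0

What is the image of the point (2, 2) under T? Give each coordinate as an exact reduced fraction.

T(p) = (-6, -2)

T1 shear: x ← x + 2·y: (2, 2) → (6, 2)
T2 reflect across x = 0: (6, 2) → (-6, 2)
T3 reflect across y = 0: (-6, 2) → (-6, -2)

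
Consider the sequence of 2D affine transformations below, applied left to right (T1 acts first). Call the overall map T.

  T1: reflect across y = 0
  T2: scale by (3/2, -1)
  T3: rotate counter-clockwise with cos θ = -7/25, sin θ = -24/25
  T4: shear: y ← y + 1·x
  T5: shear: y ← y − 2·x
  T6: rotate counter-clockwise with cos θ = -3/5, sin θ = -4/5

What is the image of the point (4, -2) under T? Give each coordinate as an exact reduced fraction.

T1 reflect across y = 0: (4, -2) → (4, 2)
T2 scale by (3/2, -1): (4, 2) → (6, -2)
T3 rotate counter-clockwise with cos θ = -7/25, sin θ = -24/25: (6, -2) → (-18/5, -26/5)
T4 shear: y ← y + 1·x: (-18/5, -26/5) → (-18/5, -44/5)
T5 shear: y ← y − 2·x: (-18/5, -44/5) → (-18/5, -8/5)
T6 rotate counter-clockwise with cos θ = -3/5, sin θ = -4/5: (-18/5, -8/5) → (22/25, 96/25)

T(p) = (22/25, 96/25)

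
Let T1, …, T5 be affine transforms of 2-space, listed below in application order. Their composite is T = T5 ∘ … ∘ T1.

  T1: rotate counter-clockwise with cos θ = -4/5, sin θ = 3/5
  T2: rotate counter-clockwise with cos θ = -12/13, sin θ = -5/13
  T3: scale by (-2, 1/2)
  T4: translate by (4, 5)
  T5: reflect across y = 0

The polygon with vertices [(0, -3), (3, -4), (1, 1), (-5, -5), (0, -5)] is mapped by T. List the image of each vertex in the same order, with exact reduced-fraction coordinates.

T1 rotate counter-clockwise with cos θ = -4/5, sin θ = 3/5: (0, -3) → (9/5, 12/5); (3, -4) → (0, 5); (1, 1) → (-7/5, -1/5); (-5, -5) → (7, 1); (0, -5) → (3, 4)
T2 rotate counter-clockwise with cos θ = -12/13, sin θ = -5/13: (9/5, 12/5) → (-48/65, -189/65); (0, 5) → (25/13, -60/13); (-7/5, -1/5) → (79/65, 47/65); (7, 1) → (-79/13, -47/13); (3, 4) → (-16/13, -63/13)
T3 scale by (-2, 1/2): (-48/65, -189/65) → (96/65, -189/130); (25/13, -60/13) → (-50/13, -30/13); (79/65, 47/65) → (-158/65, 47/130); (-79/13, -47/13) → (158/13, -47/26); (-16/13, -63/13) → (32/13, -63/26)
T4 translate by (4, 5): (96/65, -189/130) → (356/65, 461/130); (-50/13, -30/13) → (2/13, 35/13); (-158/65, 47/130) → (102/65, 697/130); (158/13, -47/26) → (210/13, 83/26); (32/13, -63/26) → (84/13, 67/26)
T5 reflect across y = 0: (356/65, 461/130) → (356/65, -461/130); (2/13, 35/13) → (2/13, -35/13); (102/65, 697/130) → (102/65, -697/130); (210/13, 83/26) → (210/13, -83/26); (84/13, 67/26) → (84/13, -67/26)

image vertices: (356/65, -461/130), (2/13, -35/13), (102/65, -697/130), (210/13, -83/26), (84/13, -67/26)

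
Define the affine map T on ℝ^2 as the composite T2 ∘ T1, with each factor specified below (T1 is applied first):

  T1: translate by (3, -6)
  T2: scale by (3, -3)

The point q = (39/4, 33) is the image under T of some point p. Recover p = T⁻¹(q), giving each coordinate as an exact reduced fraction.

T1 = [1 0 3; 0 1 -6; 0 0 1]
T2·T1 = [3 0 9; 0 -3 18; 0 0 1]
det M = -9; M⁻¹ = [1/3 0 -3; 0 -1/3 6; 0 0 1]
M⁻¹ · (39/4, 33)ᵀ = (1/4, -5)ᵀ

p = (1/4, -5)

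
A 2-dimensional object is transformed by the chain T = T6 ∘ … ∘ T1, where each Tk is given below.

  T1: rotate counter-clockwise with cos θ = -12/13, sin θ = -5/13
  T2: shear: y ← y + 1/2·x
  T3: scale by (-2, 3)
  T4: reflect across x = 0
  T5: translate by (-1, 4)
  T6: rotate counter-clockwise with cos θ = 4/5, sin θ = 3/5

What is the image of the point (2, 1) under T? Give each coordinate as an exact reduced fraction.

T1 rotate counter-clockwise with cos θ = -12/13, sin θ = -5/13: (2, 1) → (-19/13, -22/13)
T2 shear: y ← y + 1/2·x: (-19/13, -22/13) → (-19/13, -63/26)
T3 scale by (-2, 3): (-19/13, -63/26) → (38/13, -189/26)
T4 reflect across x = 0: (38/13, -189/26) → (-38/13, -189/26)
T5 translate by (-1, 4): (-38/13, -189/26) → (-51/13, -85/26)
T6 rotate counter-clockwise with cos θ = 4/5, sin θ = 3/5: (-51/13, -85/26) → (-153/130, -323/65)

T(p) = (-153/130, -323/65)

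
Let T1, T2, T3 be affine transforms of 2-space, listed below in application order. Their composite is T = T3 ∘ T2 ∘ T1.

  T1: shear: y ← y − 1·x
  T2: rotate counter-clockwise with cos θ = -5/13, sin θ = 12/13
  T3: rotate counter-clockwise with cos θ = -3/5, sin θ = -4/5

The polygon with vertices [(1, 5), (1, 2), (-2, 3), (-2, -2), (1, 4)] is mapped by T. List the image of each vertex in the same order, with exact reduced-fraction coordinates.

T1 shear: y ← y − 1·x: (1, 5) → (1, 4); (1, 2) → (1, 1); (-2, 3) → (-2, 5); (-2, -2) → (-2, 0); (1, 4) → (1, 3)
T2 rotate counter-clockwise with cos θ = -5/13, sin θ = 12/13: (1, 4) → (-53/13, -8/13); (1, 1) → (-17/13, 7/13); (-2, 5) → (-50/13, -49/13); (-2, 0) → (10/13, -24/13); (1, 3) → (-41/13, -3/13)
T3 rotate counter-clockwise with cos θ = -3/5, sin θ = -4/5: (-53/13, -8/13) → (127/65, 236/65); (-17/13, 7/13) → (79/65, 47/65); (-50/13, -49/13) → (-46/65, 347/65); (10/13, -24/13) → (-126/65, 32/65); (-41/13, -3/13) → (111/65, 173/65)

image vertices: (127/65, 236/65), (79/65, 47/65), (-46/65, 347/65), (-126/65, 32/65), (111/65, 173/65)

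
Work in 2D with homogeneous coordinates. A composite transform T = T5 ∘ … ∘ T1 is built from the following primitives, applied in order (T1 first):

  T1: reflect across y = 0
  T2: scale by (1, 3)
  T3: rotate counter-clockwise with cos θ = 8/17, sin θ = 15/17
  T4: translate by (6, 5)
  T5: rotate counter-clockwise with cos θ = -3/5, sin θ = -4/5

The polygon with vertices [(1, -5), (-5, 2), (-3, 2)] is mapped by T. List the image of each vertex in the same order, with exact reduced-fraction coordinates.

image vertices: (245/17, -40/17), (-608/85, -494/85), (-536/85, -648/85)

T1 reflect across y = 0: (1, -5) → (1, 5); (-5, 2) → (-5, -2); (-3, 2) → (-3, -2)
T2 scale by (1, 3): (1, 5) → (1, 15); (-5, -2) → (-5, -6); (-3, -2) → (-3, -6)
T3 rotate counter-clockwise with cos θ = 8/17, sin θ = 15/17: (1, 15) → (-217/17, 135/17); (-5, -6) → (50/17, -123/17); (-3, -6) → (66/17, -93/17)
T4 translate by (6, 5): (-217/17, 135/17) → (-115/17, 220/17); (50/17, -123/17) → (152/17, -38/17); (66/17, -93/17) → (168/17, -8/17)
T5 rotate counter-clockwise with cos θ = -3/5, sin θ = -4/5: (-115/17, 220/17) → (245/17, -40/17); (152/17, -38/17) → (-608/85, -494/85); (168/17, -8/17) → (-536/85, -648/85)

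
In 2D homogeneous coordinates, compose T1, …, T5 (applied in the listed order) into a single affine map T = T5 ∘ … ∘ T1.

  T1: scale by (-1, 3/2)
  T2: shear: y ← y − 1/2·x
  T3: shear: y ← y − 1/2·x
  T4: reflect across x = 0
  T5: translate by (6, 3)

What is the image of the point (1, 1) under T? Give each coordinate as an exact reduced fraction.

T(p) = (7, 11/2)

T1 scale by (-1, 3/2): (1, 1) → (-1, 3/2)
T2 shear: y ← y − 1/2·x: (-1, 3/2) → (-1, 2)
T3 shear: y ← y − 1/2·x: (-1, 2) → (-1, 5/2)
T4 reflect across x = 0: (-1, 5/2) → (1, 5/2)
T5 translate by (6, 3): (1, 5/2) → (7, 11/2)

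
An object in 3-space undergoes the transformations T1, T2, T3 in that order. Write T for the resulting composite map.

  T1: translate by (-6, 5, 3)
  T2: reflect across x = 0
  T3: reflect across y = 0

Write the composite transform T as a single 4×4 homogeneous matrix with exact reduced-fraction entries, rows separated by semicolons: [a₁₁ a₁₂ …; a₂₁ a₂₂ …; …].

T = [-1 0 0 6; 0 -1 0 -5; 0 0 1 3; 0 0 0 1]

T1 = [1 0 0 -6; 0 1 0 5; 0 0 1 3; 0 0 0 1]
T2·T1 = [-1 0 0 6; 0 1 0 5; 0 0 1 3; 0 0 0 1]
T3·…·T1 = [-1 0 0 6; 0 -1 0 -5; 0 0 1 3; 0 0 0 1]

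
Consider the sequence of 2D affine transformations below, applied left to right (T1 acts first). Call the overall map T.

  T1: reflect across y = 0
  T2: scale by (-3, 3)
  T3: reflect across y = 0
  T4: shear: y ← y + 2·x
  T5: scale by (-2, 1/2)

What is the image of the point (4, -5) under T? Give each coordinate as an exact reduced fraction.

T(p) = (24, -39/2)

T1 reflect across y = 0: (4, -5) → (4, 5)
T2 scale by (-3, 3): (4, 5) → (-12, 15)
T3 reflect across y = 0: (-12, 15) → (-12, -15)
T4 shear: y ← y + 2·x: (-12, -15) → (-12, -39)
T5 scale by (-2, 1/2): (-12, -39) → (24, -39/2)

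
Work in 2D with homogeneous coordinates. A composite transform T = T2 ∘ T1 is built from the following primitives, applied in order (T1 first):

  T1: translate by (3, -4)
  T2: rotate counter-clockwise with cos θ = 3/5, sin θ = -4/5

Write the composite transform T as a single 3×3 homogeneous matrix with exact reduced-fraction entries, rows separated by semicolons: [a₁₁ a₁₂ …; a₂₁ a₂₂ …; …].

T = [3/5 4/5 -7/5; -4/5 3/5 -24/5; 0 0 1]

T1 = [1 0 3; 0 1 -4; 0 0 1]
T2·T1 = [3/5 4/5 -7/5; -4/5 3/5 -24/5; 0 0 1]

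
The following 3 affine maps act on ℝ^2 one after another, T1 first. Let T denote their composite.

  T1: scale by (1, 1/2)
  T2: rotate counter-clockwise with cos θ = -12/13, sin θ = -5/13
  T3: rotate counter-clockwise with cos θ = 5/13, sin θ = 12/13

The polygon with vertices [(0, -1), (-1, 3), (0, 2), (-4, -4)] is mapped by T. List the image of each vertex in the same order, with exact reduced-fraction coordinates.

T1 scale by (1, 1/2): (0, -1) → (0, -1/2); (-1, 3) → (-1, 3/2); (0, 2) → (0, 1); (-4, -4) → (-4, -2)
T2 rotate counter-clockwise with cos θ = -12/13, sin θ = -5/13: (0, -1/2) → (-5/26, 6/13); (-1, 3/2) → (3/2, -1); (0, 1) → (5/13, -12/13); (-4, -2) → (38/13, 44/13)
T3 rotate counter-clockwise with cos θ = 5/13, sin θ = 12/13: (-5/26, 6/13) → (-1/2, 0); (3/2, -1) → (3/2, 1); (5/13, -12/13) → (1, 0); (38/13, 44/13) → (-2, 4)

image vertices: (-1/2, 0), (3/2, 1), (1, 0), (-2, 4)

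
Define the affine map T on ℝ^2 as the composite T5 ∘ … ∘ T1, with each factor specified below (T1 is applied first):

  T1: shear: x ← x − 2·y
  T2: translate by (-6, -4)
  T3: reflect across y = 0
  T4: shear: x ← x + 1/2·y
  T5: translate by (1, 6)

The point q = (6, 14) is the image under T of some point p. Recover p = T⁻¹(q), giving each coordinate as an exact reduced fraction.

p = (-1, -4)

T1 = [1 -2 0; 0 1 0; 0 0 1]
T2·T1 = [1 -2 -6; 0 1 -4; 0 0 1]
T3·…·T1 = [1 -2 -6; 0 -1 4; 0 0 1]
T4·…·T1 = [1 -5/2 -4; 0 -1 4; 0 0 1]
T5·…·T1 = [1 -5/2 -3; 0 -1 10; 0 0 1]
det M = -1; M⁻¹ = [1 -5/2 28; 0 -1 10; 0 0 1]
M⁻¹ · (6, 14)ᵀ = (-1, -4)ᵀ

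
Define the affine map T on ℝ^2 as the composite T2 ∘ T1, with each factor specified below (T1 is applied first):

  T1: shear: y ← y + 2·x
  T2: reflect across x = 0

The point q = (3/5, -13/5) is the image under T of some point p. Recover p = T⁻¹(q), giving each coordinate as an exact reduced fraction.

p = (-3/5, -7/5)

T1 = [1 0 0; 2 1 0; 0 0 1]
T2·T1 = [-1 0 0; 2 1 0; 0 0 1]
det M = -1; M⁻¹ = [-1 0 0; 2 1 0; 0 0 1]
M⁻¹ · (3/5, -13/5)ᵀ = (-3/5, -7/5)ᵀ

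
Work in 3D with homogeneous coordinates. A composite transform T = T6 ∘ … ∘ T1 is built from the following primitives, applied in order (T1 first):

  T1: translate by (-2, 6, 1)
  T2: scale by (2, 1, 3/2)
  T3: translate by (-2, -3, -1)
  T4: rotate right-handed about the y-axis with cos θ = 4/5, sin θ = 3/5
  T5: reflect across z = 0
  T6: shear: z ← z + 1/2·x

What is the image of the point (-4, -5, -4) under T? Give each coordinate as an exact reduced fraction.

T(p) = (-29/2, -2, -45/4)

T1 translate by (-2, 6, 1): (-4, -5, -4) → (-6, 1, -3)
T2 scale by (2, 1, 3/2): (-6, 1, -3) → (-12, 1, -9/2)
T3 translate by (-2, -3, -1): (-12, 1, -9/2) → (-14, -2, -11/2)
T4 rotate right-handed about the y-axis with cos θ = 4/5, sin θ = 3/5: (-14, -2, -11/2) → (-29/2, -2, 4)
T5 reflect across z = 0: (-29/2, -2, 4) → (-29/2, -2, -4)
T6 shear: z ← z + 1/2·x: (-29/2, -2, -4) → (-29/2, -2, -45/4)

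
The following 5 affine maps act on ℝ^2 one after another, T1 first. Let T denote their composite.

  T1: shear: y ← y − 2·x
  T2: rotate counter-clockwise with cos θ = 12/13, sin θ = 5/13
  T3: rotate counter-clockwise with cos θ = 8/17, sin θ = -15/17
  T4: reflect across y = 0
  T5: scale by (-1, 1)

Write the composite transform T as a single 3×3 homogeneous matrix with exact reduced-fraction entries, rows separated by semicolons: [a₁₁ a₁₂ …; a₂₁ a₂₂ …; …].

T = [109/221 -140/221 0; 482/221 -171/221 0; 0 0 1]

T1 = [1 0 0; -2 1 0; 0 0 1]
T2·T1 = [22/13 -5/13 0; -19/13 12/13 0; 0 0 1]
T3·…·T1 = [-109/221 140/221 0; -482/221 171/221 0; 0 0 1]
T4·…·T1 = [-109/221 140/221 0; 482/221 -171/221 0; 0 0 1]
T5·…·T1 = [109/221 -140/221 0; 482/221 -171/221 0; 0 0 1]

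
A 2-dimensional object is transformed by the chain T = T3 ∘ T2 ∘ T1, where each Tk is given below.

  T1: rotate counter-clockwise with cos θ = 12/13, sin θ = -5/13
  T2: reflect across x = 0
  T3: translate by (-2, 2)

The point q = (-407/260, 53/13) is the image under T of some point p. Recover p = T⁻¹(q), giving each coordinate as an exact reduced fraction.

p = (-6/5, 7/4)

T1 = [12/13 5/13 0; -5/13 12/13 0; 0 0 1]
T2·T1 = [-12/13 -5/13 0; -5/13 12/13 0; 0 0 1]
T3·…·T1 = [-12/13 -5/13 -2; -5/13 12/13 2; 0 0 1]
det M = -1; M⁻¹ = [-12/13 -5/13 -14/13; -5/13 12/13 -34/13; 0 0 1]
M⁻¹ · (-407/260, 53/13)ᵀ = (-6/5, 7/4)ᵀ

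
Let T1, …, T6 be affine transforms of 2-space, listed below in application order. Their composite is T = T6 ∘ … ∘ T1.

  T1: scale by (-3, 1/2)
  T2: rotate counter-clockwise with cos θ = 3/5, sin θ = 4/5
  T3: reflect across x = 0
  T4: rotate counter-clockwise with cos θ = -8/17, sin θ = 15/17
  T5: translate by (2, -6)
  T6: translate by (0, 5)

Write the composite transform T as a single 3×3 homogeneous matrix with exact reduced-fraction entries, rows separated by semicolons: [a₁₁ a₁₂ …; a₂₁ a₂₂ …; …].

T1 = [-3 0 0; 0 1/2 0; 0 0 1]
T2·T1 = [-9/5 -2/5 0; -12/5 3/10 0; 0 0 1]
T3·…·T1 = [9/5 2/5 0; -12/5 3/10 0; 0 0 1]
T4·…·T1 = [108/85 -77/170 0; 231/85 18/85 0; 0 0 1]
T5·…·T1 = [108/85 -77/170 2; 231/85 18/85 -6; 0 0 1]
T6·…·T1 = [108/85 -77/170 2; 231/85 18/85 -1; 0 0 1]

T = [108/85 -77/170 2; 231/85 18/85 -1; 0 0 1]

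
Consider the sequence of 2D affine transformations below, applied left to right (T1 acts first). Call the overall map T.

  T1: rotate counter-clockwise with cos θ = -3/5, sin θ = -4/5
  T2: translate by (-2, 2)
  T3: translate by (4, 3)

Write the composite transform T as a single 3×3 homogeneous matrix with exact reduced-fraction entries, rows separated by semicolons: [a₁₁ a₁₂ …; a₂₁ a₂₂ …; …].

T = [-3/5 4/5 2; -4/5 -3/5 5; 0 0 1]

T1 = [-3/5 4/5 0; -4/5 -3/5 0; 0 0 1]
T2·T1 = [-3/5 4/5 -2; -4/5 -3/5 2; 0 0 1]
T3·…·T1 = [-3/5 4/5 2; -4/5 -3/5 5; 0 0 1]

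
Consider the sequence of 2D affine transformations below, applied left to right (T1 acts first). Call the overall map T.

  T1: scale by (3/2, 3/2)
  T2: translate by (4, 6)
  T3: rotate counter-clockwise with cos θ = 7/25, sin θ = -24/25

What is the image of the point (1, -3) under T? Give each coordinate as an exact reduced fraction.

T1 scale by (3/2, 3/2): (1, -3) → (3/2, -9/2)
T2 translate by (4, 6): (3/2, -9/2) → (11/2, 3/2)
T3 rotate counter-clockwise with cos θ = 7/25, sin θ = -24/25: (11/2, 3/2) → (149/50, -243/50)

T(p) = (149/50, -243/50)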